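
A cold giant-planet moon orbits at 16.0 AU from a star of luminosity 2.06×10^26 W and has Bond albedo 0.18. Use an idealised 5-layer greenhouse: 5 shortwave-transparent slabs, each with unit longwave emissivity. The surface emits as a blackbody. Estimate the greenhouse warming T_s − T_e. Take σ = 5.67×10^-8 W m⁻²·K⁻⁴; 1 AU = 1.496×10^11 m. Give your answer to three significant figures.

d = 16.0 × 1.496×10^11 m = 2.394×10^12 m.
Flux at the orbit: S = L/(4πd²) = 2.06×10^26/(4π·(2.39×10^12)²) = 2.861 W m⁻².
OLR = S(1−α)/4 = 0.5866 W m⁻²; the top layer radiates at T_e = 56.71 K.
Surface: T_s = (6)^¼·T_e = 88.76 K.
So the greenhouse effect raises the surface by 88.76 − 56.71 = 32.05 K.

32.0 K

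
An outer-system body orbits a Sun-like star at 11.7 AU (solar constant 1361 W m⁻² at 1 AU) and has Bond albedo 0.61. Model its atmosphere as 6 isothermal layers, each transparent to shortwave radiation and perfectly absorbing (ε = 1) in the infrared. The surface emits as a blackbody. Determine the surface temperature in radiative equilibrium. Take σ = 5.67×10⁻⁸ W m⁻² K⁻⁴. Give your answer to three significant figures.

105 K

Irradiance scales as 1/d², so S = 1361 W m⁻² × (1/11.7)² = 9.942 W m⁻².
The effective emission temperature is T_e = [S(1−α)/(4σ)]^¼ = 64.30 K.
For an N-layer opaque stack, T_s⁴ = (N+1)T_e⁴, hence T_s = (7)^(1/4)×64.30 K = 104.6 K.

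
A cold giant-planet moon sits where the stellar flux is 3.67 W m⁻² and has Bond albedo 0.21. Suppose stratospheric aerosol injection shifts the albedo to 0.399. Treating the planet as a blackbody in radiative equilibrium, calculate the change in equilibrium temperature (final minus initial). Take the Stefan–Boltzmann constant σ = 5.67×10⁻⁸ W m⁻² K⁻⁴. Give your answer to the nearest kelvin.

-4 K

With α = 0.21, T₁ = 59.79 K.
Final:   T₂ = [S(1−0.399)/(4σ)]^(1/4) = 55.84 K.
ΔT = T₂ − T₁ = -3.951 K.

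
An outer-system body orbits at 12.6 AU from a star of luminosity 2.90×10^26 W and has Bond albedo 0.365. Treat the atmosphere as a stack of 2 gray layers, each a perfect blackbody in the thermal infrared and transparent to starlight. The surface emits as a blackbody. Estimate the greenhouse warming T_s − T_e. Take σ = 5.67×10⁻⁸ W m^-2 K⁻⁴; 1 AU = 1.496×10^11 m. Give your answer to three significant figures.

20.6 kelvin

d = 12.6 × 1.496×10^11 m = 1.885×10^12 m.
Spreading L over a sphere of radius d: S = 2.90×10^26/(4π·1.88×10^12²) = 6.495 W m^-2.
Top-of-atmosphere balance: σT_e⁴ = S(1−α)/4 = 1.031 W m^-2 → T_e = 65.30 K.
T_s = (N+1)^(1/4)·T_e = 85.94 K.
So the greenhouse effect raises the surface by 85.94 − 65.30 = 20.64 K.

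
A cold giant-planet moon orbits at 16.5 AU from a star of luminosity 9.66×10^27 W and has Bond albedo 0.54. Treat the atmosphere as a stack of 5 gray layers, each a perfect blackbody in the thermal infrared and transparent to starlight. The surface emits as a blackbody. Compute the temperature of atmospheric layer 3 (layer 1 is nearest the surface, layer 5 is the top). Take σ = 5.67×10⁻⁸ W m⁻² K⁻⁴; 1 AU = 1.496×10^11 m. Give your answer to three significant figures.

166 K

Orbital distance: d = 16.5 AU = 2.468×10^12 m.
S = L/(4πd²) = 126.2 W m⁻².
Top-of-atmosphere balance: σT_e⁴ = S(1−α)/4 = 14.51 W m⁻² → T_e = 126.5 K.
Each opaque layer satisfies 2T_j⁴ = T_{j−1}⁴ + T_{j+1}⁴, giving T_k⁴ = (N+1−k)T_e⁴.
With k = 3: T_3 = (5+1−3)^¼·126.5 K = 166.5 K.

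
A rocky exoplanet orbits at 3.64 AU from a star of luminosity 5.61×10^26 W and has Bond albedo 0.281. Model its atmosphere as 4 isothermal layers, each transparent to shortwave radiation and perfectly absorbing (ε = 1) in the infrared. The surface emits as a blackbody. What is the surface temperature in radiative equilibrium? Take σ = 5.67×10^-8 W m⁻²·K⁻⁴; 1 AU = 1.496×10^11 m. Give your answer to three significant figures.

Orbital distance: d = 3.64 AU = 5.445×10^11 m.
Flux at the orbit: S = L/(4πd²) = 5.61×10^26/(4π·(5.45×10^11)²) = 150.6 W m⁻².
OLR = S(1−α)/4 = 27.06 W m⁻²; the top layer radiates at T_e = 147.8 K.
With N = 4 opaque layers, T_s = (N+1)^(1/4)·T_e = 5^(1/4)·147.8 = 221.0 K.

221 K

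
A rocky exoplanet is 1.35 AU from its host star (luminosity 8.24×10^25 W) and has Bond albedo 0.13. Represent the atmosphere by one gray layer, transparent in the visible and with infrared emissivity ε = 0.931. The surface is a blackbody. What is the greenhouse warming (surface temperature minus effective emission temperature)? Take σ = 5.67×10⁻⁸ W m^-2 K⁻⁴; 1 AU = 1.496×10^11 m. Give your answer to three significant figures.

Orbital distance: d = 1.35 AU = 2.020×10^11 m.
Spreading L over a sphere of radius d: S = 8.24×10^25/(4π·2.02×10^11²) = 160.8 W m^-2.
At the top of the atmosphere, σT_e⁴ = S(1−α)/4 = 34.97 W m^-2, giving T_e = 157.6 K.
For a single slab of emissivity ε, T_s⁴ = 2T_e⁴/(2−ε); thus T_s = 157.6·(1.871)^(1/4) = 184.3 K.
The atmosphere warms the surface by 26.72 K.

26.7 K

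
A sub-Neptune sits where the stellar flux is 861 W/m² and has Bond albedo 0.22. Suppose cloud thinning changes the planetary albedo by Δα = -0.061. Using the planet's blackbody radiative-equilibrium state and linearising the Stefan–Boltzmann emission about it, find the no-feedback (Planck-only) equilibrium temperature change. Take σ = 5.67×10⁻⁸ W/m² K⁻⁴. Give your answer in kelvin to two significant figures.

Unperturbed T_e = [861.0·(1−0.22)/(4σ)]^¼ = 233.3 K.
TOA radiative forcing: ΔF = −S·Δα/4 = −861.0·(-0.061)/4 = 13.13 W/m².
The Planck feedback parameter is 4σT_e³ = 2.879 W/m²/K.
So ΔT₀ = 13.13/2.879 = 4.56 K.

4.6 K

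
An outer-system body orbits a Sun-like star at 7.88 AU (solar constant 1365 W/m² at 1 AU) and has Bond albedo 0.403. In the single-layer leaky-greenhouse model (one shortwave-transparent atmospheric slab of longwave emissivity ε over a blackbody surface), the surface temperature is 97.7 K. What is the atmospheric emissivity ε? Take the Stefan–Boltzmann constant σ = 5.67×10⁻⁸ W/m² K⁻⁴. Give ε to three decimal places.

0.730

Flux at the orbit: S = 1365/(7.88)² = 21.98 W/m².
Effective temperature: T_e = [S(1−α)/(4σ)]^(1/4) = 87.22 K.
Since (2−ε)/2 = (T_e/T_s)⁴ = 0.6351, ε = 0.7298.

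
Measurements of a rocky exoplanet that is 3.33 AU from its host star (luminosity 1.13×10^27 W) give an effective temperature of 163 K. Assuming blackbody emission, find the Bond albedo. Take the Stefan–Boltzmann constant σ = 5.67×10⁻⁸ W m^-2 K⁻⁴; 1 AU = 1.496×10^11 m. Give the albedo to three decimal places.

0.558

Orbital distance: d = 3.33 AU = 4.982×10^11 m.
S = L/(4πd²) = 362.3 W m^-2.
From σT⁴ = S(1−α)/4 we invert for α: 1−α = 4σT⁴/S.
4σT⁴ = 4·5.67×10⁻⁸·(163)⁴ = 160.1 W m^-2.
Hence α = 1 − 160.1/362.3 = 0.5581.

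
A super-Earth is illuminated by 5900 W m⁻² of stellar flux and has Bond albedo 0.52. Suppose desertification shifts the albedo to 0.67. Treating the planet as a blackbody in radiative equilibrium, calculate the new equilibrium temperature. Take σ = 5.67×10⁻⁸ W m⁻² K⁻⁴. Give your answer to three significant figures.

New equilibrium: T₂ = [(1−0.67)·5900/(4σ)]^(1/4) = 304.4 K.

304 kelvin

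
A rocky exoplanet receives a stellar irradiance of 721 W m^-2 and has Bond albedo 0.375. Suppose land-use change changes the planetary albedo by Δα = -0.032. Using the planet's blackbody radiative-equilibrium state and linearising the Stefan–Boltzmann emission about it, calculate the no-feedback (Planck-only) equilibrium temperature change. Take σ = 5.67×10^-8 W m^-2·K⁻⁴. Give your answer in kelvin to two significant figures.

Reference equilibrium: T_e = [S(1−α)/(4σ)]^(1/4) = 211.1 K.
The change in absorbed flux is Δ[S(1−α)/4] = −SΔα/4 = 5.768 W m^-2.
Planck response: λ_P = 4σT_e³ = 4·5.67×10⁻⁸·(211.1)³ = 2.134 W m^-2/K.
ΔT₀ = ΔF/λ_P = 5.768/2.134 = 2.70 K.

2.7 kelvin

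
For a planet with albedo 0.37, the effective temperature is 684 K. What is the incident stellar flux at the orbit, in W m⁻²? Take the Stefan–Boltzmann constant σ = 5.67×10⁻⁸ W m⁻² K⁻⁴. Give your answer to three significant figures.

Invert the energy balance for S: S = 4σT⁴/(1−α).
σT⁴ = 5.67×10⁻⁸·(684)⁴ = 12410 W m⁻².
S = 4·12410/0.63 = 78800 W m⁻².

78800 W m⁻²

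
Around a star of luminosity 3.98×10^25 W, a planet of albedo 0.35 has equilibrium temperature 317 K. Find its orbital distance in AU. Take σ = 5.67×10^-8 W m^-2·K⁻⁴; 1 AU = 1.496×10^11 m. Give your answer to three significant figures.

0.200 AU

The flux needed for this T is 4σT⁴/(1−0.35) = 3523 W m^-2.
Then d = [L/(4πS)]^(1/2) = 2.998×10^10 m, i.e. 0.2004 AU.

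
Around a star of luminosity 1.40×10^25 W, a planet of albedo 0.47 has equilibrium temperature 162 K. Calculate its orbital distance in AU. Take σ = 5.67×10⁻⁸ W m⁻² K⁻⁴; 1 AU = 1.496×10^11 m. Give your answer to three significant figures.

0.411 AU

Energy balance gives S = 4σT⁴/(1−α) = 294.7 W m⁻².
From L = 4πd²S, d = √(1.40×10^25/(4π·294.7)) = 6.148×10^10 m = 0.4110 AU.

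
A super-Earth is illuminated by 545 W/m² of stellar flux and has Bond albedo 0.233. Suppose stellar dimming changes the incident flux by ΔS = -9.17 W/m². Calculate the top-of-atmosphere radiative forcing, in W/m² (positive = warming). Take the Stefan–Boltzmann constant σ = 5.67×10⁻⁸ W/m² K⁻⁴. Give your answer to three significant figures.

Only a fraction (1−α) is absorbed and it's spread over 4πR², so ΔF = (1−α)ΔS/4 = -1.758 W/m².

-1.76 W/m²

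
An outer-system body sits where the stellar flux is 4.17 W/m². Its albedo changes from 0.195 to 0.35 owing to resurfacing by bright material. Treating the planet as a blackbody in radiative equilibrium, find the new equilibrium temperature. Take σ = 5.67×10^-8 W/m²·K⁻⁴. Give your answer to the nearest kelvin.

59 K

T₂ = [S(1−α₂)/(4σ)]^(1/4) = [4.170·0.65/(4σ)]^(1/4) = 58.80 K.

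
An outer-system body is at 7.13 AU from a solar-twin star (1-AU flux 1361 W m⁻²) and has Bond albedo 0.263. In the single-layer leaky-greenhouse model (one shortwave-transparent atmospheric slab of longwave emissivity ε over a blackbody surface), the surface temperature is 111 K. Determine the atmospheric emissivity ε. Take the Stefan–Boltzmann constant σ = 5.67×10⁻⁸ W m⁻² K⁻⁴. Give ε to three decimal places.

0.854

Irradiance scales as 1/d², so S = 1361 W m⁻² × (1/7.13)² = 26.77 W m⁻².
First, T_e = [26.77·(1−0.263)/(4σ)]^(1/4) = 96.58 K.
T_s⁴ = T_e⁴·2/(2−ε) → ε = 2 − 2(T_e/T_s)⁴ = 2 − 2·(96.58/111)⁴ = 0.8538.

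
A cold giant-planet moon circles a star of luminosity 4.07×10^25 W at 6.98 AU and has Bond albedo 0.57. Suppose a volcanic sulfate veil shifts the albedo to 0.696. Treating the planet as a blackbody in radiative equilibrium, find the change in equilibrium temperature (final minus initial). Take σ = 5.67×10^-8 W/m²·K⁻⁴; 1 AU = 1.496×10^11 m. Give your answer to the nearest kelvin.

Orbital distance: d = 6.98 AU = 1.044×10^12 m.
Spreading L over a sphere of radius d: S = 4.07×10^25/(4π·1.04×10^12²) = 2.970 W/m².
Before: T₁ = [2.970·0.43/(4σ)]^(1/4) = 48.71 K.
With α = 0.696, T₂ = 44.67 K.
ΔT = T₂ − T₁ = -4.045 K.

-4 K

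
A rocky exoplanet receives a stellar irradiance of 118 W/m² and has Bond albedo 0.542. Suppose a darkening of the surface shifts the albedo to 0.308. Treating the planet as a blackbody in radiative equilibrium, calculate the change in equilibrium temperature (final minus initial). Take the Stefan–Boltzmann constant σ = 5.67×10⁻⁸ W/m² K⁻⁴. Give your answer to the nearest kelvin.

With α = 0.542, T₁ = 124.2 K.
Final:   T₂ = [S(1−0.308)/(4σ)]^(1/4) = 137.7 K.
Change: 137.7 − 124.2 = 13.50 K.

14 kelvin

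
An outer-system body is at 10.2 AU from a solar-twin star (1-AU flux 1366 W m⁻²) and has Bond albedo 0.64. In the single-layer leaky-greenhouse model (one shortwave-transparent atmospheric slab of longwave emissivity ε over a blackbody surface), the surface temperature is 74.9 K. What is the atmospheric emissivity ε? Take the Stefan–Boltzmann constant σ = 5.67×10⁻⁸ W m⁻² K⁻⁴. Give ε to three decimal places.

Irradiance scales as 1/d², so S = 1366 W m⁻² × (1/10.2)² = 13.13 W m⁻².
First, T_e = [13.13·(1−0.64)/(4σ)]^(1/4) = 67.57 K.
Since (2−ε)/2 = (T_e/T_s)⁴ = 0.6622, ε = 0.6756.

0.676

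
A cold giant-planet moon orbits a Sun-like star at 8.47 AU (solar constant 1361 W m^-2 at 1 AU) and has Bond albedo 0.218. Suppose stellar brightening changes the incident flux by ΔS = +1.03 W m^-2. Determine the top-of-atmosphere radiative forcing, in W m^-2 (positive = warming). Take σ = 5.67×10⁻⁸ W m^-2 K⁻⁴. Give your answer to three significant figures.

Irradiance scales as 1/d², so S = 1361 W m^-2 × (1/8.47)² = 18.97 W m^-2.
TOA radiative forcing: ΔF = (1−α)ΔS/4 = 0.782·(+1.03)/4 = 0.2014 W m^-2.

0.201 W m^-2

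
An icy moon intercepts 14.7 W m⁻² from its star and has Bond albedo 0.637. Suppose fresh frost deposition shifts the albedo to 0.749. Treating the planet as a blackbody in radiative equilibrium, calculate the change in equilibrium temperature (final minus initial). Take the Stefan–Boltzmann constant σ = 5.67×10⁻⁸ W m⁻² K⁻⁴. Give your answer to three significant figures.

Before: T₁ = [14.70·0.363/(4σ)]^(1/4) = 69.65 K.
Final:   T₂ = [S(1−0.749)/(4σ)]^(1/4) = 63.51 K.
Change: 63.51 − 69.65 = -6.137 K.

-6.14 K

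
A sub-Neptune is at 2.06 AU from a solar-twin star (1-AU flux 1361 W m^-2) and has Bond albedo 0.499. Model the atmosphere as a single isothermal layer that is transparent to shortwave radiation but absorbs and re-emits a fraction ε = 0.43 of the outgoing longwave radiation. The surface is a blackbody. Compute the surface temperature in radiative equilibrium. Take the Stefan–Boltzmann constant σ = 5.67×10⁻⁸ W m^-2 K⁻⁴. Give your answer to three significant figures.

By the inverse-square law, S = 1361/2.06² = 320.7 W m^-2.
At the top of the atmosphere, σT_e⁴ = S(1−α)/4 = 40.17 W m^-2, giving T_e = 163.1 K.
For a single slab of emissivity ε, T_s⁴ = 2T_e⁴/(2−ε); thus T_s = 163.1·(1.274)^(1/4) = 173.3 K.

173 kelvin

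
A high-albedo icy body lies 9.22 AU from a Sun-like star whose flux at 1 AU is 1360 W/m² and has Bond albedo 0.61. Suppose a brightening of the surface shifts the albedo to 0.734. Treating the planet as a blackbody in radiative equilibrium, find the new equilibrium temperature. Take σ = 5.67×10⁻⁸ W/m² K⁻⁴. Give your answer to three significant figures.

Flux at the orbit: S = 1360/(9.22)² = 16.00 W/m².
New equilibrium: T₂ = [(1−0.734)·16.00/(4σ)]^(1/4) = 65.82 K.

65.8 K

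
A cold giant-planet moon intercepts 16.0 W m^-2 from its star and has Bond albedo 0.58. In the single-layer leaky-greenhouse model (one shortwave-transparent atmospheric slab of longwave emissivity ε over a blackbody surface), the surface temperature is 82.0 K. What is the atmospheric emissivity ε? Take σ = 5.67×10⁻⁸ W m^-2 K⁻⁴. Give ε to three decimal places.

0.689

Effective temperature: T_e = [S(1−α)/(4σ)]^(1/4) = 73.78 K.
Inverting T_s⁴ = 2T_e⁴/(2−ε): (T_e/T_s)⁴ = 0.6553, so ε = 2(1 − 0.6553) = 0.6893.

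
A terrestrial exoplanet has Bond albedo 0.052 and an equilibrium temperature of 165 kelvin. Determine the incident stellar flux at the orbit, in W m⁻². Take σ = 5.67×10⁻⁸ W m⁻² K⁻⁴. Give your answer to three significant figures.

Invert the energy balance for S: S = 4σT⁴/(1−α).
σT⁴ = 5.67×10⁻⁸·(165)⁴ = 42.03 W m⁻².
So S = 4×42.03/(1−0.052) = 177.3 W m⁻².

177 W m⁻²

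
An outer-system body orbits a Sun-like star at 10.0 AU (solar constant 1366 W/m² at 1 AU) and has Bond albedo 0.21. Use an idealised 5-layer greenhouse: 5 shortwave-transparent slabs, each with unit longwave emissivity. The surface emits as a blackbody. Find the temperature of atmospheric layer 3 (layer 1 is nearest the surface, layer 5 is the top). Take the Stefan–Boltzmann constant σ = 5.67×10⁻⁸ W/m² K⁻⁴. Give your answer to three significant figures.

109 K

Irradiance scales as 1/d², so S = 1366 W/m² × (1/10.0)² = 13.66 W/m².
The effective emission temperature is T_e = [S(1−α)/(4σ)]^¼ = 83.05 K.
The net upward flux σT_e⁴ is constant between every pair of levels, so T_k⁴ = (N+1−k)T_e⁴.
With k = 3: T_3 = (5+1−3)^¼·83.05 K = 109.3 K.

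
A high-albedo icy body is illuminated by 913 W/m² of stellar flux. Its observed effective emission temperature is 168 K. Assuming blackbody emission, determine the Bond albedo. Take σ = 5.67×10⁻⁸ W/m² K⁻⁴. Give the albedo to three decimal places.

0.802

Energy balance: S(1−α)/4 = σT⁴, so 1−α = 4σT⁴/S.
σT⁴ = 45.17 W/m², so 4σT⁴ = 180.7 W/m².
1−α = 180.7/913.0 = 0.1979, so α = 0.8021.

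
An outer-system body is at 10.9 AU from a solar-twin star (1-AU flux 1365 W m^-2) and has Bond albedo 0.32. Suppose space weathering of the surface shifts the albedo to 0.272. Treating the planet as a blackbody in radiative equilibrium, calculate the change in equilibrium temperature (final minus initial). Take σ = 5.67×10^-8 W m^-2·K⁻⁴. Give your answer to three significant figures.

1.32 K

Irradiance scales as 1/d², so S = 1365 W m^-2 × (1/10.9)² = 11.49 W m^-2.
With α = 0.32, T₁ = 76.61 K.
After:  T₂ = [11.49·0.728/(4σ)]^(1/4) = 77.93 K.
Change: 77.93 − 76.61 = 1.318 K.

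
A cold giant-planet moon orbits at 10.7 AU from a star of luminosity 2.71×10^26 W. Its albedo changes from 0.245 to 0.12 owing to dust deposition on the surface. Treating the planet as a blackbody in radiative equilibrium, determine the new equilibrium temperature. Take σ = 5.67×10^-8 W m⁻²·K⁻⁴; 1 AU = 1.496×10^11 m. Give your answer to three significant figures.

Orbital distance: d = 10.7 AU = 1.601×10^12 m.
Flux at the orbit: S = L/(4πd²) = 2.71×10^26/(4π·(1.60×10^12)²) = 8.416 W m⁻².
T₂ = [S(1−α₂)/(4σ)]^(1/4) = [8.416·0.88/(4σ)]^(1/4) = 75.59 K.

75.6 K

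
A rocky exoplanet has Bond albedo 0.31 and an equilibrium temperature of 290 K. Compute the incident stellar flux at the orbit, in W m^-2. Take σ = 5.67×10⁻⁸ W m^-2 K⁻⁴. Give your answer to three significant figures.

2320 W m^-2

From S(1−α)/4 = σT⁴: S = 4σT⁴/(1−α).
The emitted flux is σT⁴ = 401.0 W m^-2.
So S = 4×401.0/(1−0.31) = 2325 W m^-2.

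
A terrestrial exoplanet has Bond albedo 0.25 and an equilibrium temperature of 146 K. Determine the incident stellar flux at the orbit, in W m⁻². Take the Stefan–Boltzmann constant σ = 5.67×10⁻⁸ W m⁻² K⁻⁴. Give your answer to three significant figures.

Invert the energy balance for S: S = 4σT⁴/(1−α).
σT⁴ = 5.67×10⁻⁸·(146)⁴ = 25.76 W m⁻².
So S = 4×25.76/(1−0.25) = 137.4 W m⁻².

137 W m⁻²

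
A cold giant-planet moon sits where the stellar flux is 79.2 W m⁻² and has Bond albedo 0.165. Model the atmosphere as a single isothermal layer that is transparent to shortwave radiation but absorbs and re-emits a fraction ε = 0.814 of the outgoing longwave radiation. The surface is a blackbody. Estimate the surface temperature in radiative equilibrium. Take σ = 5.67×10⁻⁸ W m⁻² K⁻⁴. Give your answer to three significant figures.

The planet radiates to space at T_e = [S(1−α)/(4σ)]^(1/4) = 130.7 K.
For a single slab of emissivity ε, T_s⁴ = 2T_e⁴/(2−ε); thus T_s = 130.7·(1.686)^(1/4) = 148.9 K.

149 K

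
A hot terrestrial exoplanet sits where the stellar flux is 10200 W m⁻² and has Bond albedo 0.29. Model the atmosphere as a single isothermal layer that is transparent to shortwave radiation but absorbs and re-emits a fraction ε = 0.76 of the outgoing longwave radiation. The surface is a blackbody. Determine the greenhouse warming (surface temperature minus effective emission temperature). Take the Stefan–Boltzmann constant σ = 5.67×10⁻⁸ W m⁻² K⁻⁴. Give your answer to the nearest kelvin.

54 K

The planet radiates to space at T_e = [S(1−α)/(4σ)]^(1/4) = 422.7 K.
For a single slab of emissivity ε, T_s⁴ = 2T_e⁴/(2−ε); thus T_s = 422.7·(1.613)^(1/4) = 476.4 K.
T_s − T_e = 476.4 − 422.7 = 53.66 K.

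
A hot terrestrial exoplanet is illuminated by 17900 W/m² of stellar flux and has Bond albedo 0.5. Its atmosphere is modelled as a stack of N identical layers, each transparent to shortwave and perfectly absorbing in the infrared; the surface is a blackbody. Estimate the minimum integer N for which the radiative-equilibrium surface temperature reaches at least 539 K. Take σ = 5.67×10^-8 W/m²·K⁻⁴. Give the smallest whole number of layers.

Top-of-atmosphere balance: σT_e⁴ = S(1−α)/4 = 2238 W/m² → T_e = 445.7 K.
T_s = (N+1)^(1/4)·T_e ≥ 539 K requires N+1 ≥ (T_s/T_e)⁴ = (539/445.7)⁴ = 2.139.
Rounding up, N = 2.

2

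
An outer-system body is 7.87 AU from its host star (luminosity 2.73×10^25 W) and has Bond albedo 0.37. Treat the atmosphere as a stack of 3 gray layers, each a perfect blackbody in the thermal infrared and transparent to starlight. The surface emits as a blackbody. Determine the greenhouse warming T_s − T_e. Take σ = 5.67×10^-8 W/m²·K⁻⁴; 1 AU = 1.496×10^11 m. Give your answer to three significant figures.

18.9 kelvin

Orbital distance: d = 7.87 AU = 1.177×10^12 m.
Spreading L over a sphere of radius d: S = 2.73×10^25/(4π·1.18×10^12²) = 1.567 W/m².
The effective emission temperature is T_e = [S(1−α)/(4σ)]^¼ = 45.68 K.
T_s = (N+1)^(1/4)·T_e = 64.60 K.
So the greenhouse effect raises the surface by 64.60 − 45.68 = 18.92 K.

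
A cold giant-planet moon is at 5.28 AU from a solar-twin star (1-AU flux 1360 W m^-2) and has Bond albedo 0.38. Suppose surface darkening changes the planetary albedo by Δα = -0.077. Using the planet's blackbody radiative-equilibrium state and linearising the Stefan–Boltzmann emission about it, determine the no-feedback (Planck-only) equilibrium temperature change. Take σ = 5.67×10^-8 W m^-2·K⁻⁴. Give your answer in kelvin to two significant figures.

Flux at the orbit: S = 1360/(5.28)² = 48.78 W m^-2.
Reference equilibrium: T_e = [S(1−α)/(4σ)]^(1/4) = 107.5 K.
ΔF = −(S/4)Δα = −(48.78/4)×(-0.077) = 0.9391 W m^-2.
Planck response: λ_P = 4σT_e³ = 4·5.67×10⁻⁸·(107.5)³ = 0.2815 W m^-2/K.
So ΔT₀ = 0.9391/0.2815 = 3.34 K.

3.3 K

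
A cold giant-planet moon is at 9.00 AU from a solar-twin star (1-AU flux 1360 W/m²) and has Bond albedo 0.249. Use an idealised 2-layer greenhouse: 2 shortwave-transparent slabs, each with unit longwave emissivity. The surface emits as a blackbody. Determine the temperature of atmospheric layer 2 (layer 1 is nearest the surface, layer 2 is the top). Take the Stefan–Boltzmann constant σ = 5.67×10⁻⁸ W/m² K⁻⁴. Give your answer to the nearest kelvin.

Irradiance scales as 1/d², so S = 1360 W/m² × (1/9.00)² = 16.79 W/m².
The effective emission temperature is T_e = [S(1−α)/(4σ)]^¼ = 86.35 K.
The net upward flux σT_e⁴ is constant between every pair of levels, so T_k⁴ = (N+1−k)T_e⁴.
With k = 2: T_2 = (2+1−2)^¼·86.35 K = 86.35 K.

86 K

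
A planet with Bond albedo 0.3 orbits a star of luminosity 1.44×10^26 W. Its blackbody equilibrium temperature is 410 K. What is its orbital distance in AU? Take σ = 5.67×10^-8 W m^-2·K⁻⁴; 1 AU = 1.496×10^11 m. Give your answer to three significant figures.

0.236 AU

Required flux: S = 4σT⁴/(1−α) = 9155 W m^-2.
Then d = [L/(4πS)]^(1/2) = 3.538×10^10 m, i.e. 0.2365 AU.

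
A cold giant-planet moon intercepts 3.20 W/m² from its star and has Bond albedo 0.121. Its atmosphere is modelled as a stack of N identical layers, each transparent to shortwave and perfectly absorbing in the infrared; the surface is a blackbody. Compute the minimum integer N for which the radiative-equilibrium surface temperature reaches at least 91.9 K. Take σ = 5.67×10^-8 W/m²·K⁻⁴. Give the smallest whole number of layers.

5

OLR = S(1−α)/4 = 0.7032 W/m²; the top layer radiates at T_e = 59.34 K.
T_s = (N+1)^(1/4)·T_e ≥ 91.9 K requires N+1 ≥ (T_s/T_e)⁴ = (91.9/59.34)⁴ = 5.751.
Rounding up, N = 5.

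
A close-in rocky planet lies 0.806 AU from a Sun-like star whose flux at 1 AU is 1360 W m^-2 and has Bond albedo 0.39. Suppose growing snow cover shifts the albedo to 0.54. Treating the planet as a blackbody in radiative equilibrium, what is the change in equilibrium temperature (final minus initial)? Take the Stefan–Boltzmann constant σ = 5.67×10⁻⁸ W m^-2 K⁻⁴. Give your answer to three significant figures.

-18.7 kelvin

Flux at the orbit: S = 1360/(0.806)² = 2093 W m^-2.
Before: T₁ = [2093·0.61/(4σ)]^(1/4) = 273.9 K.
With α = 0.54, T₂ = 255.3 K.
ΔT = T₂ − T₁ = -18.66 K.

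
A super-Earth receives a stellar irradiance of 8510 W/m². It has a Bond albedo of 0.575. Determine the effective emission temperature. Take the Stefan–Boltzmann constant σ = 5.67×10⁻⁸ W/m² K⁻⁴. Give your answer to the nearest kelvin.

355 K

The planet absorbs (1−α)S over its disc πR² and re-emits over 4πR², so the mean absorbed flux is (1−0.575)·8510/4 = 904.2 W/m².
Set σT⁴ = 904.2 → T = (904.2/σ)^(1/4) = 355.4 K.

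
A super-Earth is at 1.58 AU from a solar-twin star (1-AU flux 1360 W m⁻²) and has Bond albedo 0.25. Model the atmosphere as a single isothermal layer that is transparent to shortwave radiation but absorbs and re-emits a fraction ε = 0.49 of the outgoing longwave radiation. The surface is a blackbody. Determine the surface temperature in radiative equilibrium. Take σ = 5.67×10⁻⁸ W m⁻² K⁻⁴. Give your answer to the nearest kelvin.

Flux at the orbit: S = 1360/(1.58)² = 544.8 W m⁻².
The planet radiates to space at T_e = [S(1−α)/(4σ)]^(1/4) = 206.0 K.
For a single slab of emissivity ε, T_s⁴ = 2T_e⁴/(2−ε); thus T_s = 206.0·(1.325)^(1/4) = 221.0 K.

221 kelvin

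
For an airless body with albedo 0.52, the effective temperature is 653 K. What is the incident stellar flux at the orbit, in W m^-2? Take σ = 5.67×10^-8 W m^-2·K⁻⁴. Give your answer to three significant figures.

85900 W m^-2

Invert the energy balance for S: S = 4σT⁴/(1−α).
The emitted flux is σT⁴ = 10310 W m^-2.
So S = 4×10310/(1−0.52) = 85910 W m^-2.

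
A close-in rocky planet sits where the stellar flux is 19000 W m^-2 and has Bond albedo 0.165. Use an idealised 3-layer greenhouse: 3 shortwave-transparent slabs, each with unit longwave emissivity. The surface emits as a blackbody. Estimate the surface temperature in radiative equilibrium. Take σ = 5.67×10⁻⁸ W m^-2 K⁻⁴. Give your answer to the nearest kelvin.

OLR = S(1−α)/4 = 3966 W m^-2; the top layer radiates at T_e = 514.3 K.
With N = 3 opaque layers, T_s = (N+1)^(1/4)·T_e = 4^(1/4)·514.3 = 727.3 K.

727 kelvin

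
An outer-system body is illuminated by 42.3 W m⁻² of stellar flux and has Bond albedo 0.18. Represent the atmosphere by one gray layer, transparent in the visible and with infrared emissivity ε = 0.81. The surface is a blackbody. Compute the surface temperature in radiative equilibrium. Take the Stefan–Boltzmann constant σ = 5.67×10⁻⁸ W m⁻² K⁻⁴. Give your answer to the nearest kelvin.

127 kelvin

At the top of the atmosphere, σT_e⁴ = S(1−α)/4 = 8.671 W m⁻², giving T_e = 111.2 K.
Surface balance with a leaky layer gives σT_s⁴ = σT_e⁴·2/(2−ε), so T_s = T_e·[2/(2−0.81)]^(1/4) = 126.6 K.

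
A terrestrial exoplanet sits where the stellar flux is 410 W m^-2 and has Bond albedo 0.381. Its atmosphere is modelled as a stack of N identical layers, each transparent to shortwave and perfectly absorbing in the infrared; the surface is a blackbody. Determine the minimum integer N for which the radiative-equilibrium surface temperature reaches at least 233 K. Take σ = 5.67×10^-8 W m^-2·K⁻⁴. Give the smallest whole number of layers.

OLR = S(1−α)/4 = 63.45 W m^-2; the top layer radiates at T_e = 182.9 K.
Need (N+1)T_e⁴ ≥ T_s⁴, i.e. N+1 ≥ (233/182.9)⁴ = 2.634.
Rounding up, N = 2.

2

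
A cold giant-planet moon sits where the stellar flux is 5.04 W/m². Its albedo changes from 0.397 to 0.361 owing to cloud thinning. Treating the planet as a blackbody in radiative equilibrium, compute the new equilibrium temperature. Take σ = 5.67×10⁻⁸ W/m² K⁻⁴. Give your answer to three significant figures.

With the new albedo, S(1−α₂)/4 = 0.8051 W/m², so T₂ = 61.39 K.

61.4 K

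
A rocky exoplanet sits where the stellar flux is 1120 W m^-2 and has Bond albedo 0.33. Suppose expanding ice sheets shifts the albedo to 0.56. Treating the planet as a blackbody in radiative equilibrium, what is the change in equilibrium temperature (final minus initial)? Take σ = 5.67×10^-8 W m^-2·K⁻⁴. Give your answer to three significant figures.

-23.9 kelvin

Before: T₁ = [1120·0.67/(4σ)]^(1/4) = 239.8 K.
After:  T₂ = [1120·0.44/(4σ)]^(1/4) = 215.9 K.
ΔT = T₂ − T₁ = -23.93 K.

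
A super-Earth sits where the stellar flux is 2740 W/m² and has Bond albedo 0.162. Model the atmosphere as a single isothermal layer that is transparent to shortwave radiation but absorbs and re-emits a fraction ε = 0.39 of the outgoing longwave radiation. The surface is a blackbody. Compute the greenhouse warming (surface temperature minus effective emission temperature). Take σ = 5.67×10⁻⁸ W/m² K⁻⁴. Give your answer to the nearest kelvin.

18 K

Effective emission temperature (TOA balance): σT_e⁴ = S(1−α)/4 = 574.0 W/m² → T_e = 317.2 K.
Surface balance with a leaky layer gives σT_s⁴ = σT_e⁴·2/(2−ε), so T_s = T_e·[2/(2−0.39)]^(1/4) = 334.9 K.
T_s − T_e = 334.9 − 317.2 = 17.68 K.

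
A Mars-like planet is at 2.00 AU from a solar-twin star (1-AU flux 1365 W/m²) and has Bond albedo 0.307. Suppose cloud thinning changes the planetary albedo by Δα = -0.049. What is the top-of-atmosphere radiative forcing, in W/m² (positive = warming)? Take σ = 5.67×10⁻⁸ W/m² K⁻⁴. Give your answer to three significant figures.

4.18 W/m²

Flux at the orbit: S = 1365/(2.00)² = 341.2 W/m².
ΔF = −(S/4)Δα = −(341.2/4)×(-0.049) = 4.180 W/m².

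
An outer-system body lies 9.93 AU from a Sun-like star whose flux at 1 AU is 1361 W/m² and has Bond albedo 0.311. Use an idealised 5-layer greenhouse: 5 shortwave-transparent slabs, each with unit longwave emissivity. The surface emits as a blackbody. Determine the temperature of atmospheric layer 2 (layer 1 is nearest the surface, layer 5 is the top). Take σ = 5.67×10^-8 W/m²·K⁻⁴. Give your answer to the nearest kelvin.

114 kelvin

By the inverse-square law, S = 1361/9.93² = 13.80 W/m².
OLR = S(1−α)/4 = 2.377 W/m²; the top layer radiates at T_e = 80.47 K.
The net upward flux σT_e⁴ is constant between every pair of levels, so T_k⁴ = (N+1−k)T_e⁴.
With k = 2: T_2 = (5+1−2)^¼·80.47 K = 113.8 K.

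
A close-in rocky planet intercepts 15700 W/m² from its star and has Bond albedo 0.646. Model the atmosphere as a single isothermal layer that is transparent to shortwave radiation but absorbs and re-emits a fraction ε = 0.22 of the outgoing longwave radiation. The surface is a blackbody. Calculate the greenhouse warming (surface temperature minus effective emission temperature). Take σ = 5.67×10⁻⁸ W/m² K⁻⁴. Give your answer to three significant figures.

At the top of the atmosphere, σT_e⁴ = S(1−α)/4 = 1389 W/m², giving T_e = 395.7 K.
For a single slab of emissivity ε, T_s⁴ = 2T_e⁴/(2−ε); thus T_s = 395.7·(1.124)^(1/4) = 407.3 K.
The atmosphere warms the surface by 11.70 K.

11.7 K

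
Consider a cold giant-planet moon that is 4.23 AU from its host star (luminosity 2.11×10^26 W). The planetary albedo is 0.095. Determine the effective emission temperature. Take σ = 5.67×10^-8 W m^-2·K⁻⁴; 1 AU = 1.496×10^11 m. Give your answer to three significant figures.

d = 4.23 × 1.496×10^11 m = 6.328×10^11 m.
S = L/(4πd²) = 41.93 W m^-2.
The planet absorbs (1−α)S over its disc πR² and re-emits over 4πR², so the mean absorbed flux is (1−0.095)·41.93/4 = 9.487 W m^-2.
Set σT⁴ = 9.487 → T = (9.487/σ)^(1/4) = 113.7 K.

114 kelvin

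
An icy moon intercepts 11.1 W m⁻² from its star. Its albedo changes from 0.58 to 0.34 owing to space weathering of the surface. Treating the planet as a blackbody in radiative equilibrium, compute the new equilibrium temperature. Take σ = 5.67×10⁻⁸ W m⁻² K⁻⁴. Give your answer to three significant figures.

New equilibrium: T₂ = [(1−0.34)·11.10/(4σ)]^(1/4) = 75.39 K.

75.4 K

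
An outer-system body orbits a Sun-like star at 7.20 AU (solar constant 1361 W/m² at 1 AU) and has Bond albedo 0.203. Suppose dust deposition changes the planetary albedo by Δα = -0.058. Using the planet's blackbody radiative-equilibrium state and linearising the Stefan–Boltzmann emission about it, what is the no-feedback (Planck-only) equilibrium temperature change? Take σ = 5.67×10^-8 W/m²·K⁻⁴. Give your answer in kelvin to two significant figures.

1.8 K

Irradiance scales as 1/d², so S = 1361 W/m² × (1/7.20)² = 26.25 W/m².
Unperturbed T_e = [26.25·(1−0.203)/(4σ)]^¼ = 98.01 K.
The change in absorbed flux is Δ[S(1−α)/4] = −SΔα/4 = 0.3807 W/m².
The Planck feedback parameter is 4σT_e³ = 0.2135 W/m²/K.
ΔT₀ = ΔF/λ_P = 0.3807/0.2135 = 1.78 K.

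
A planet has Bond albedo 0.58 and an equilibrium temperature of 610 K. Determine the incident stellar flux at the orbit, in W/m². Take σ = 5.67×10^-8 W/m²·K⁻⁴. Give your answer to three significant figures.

Invert the energy balance for S: S = 4σT⁴/(1−α).
σT⁴ = 5.67×10⁻⁸·(610)⁴ = 7851 W/m².
So S = 4×7851/(1−0.58) = 74770 W/m².

74800 W/m²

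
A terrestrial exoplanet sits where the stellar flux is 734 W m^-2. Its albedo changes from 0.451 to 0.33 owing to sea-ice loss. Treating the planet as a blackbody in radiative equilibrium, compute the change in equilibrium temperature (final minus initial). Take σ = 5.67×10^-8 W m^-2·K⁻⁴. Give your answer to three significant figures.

Initial: T₁ = [S(1−0.451)/(4σ)]^(1/4) = 205.3 K.
After:  T₂ = [734.0·0.67/(4σ)]^(1/4) = 215.8 K.
ΔT = T₂ − T₁ = 10.48 K.

10.5 K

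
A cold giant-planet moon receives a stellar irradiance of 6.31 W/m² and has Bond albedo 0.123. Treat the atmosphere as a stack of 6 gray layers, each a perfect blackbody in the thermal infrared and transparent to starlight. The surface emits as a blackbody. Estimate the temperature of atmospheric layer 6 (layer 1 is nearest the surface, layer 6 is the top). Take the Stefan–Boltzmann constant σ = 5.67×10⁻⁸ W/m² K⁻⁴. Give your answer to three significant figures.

70.3 K

Top-of-atmosphere balance: σT_e⁴ = S(1−α)/4 = 1.383 W/m² → T_e = 70.28 K.
The net upward flux σT_e⁴ is constant between every pair of levels, so T_k⁴ = (N+1−k)T_e⁴.
T_6 = (1)^(1/4)·70.28 = 70.28 K.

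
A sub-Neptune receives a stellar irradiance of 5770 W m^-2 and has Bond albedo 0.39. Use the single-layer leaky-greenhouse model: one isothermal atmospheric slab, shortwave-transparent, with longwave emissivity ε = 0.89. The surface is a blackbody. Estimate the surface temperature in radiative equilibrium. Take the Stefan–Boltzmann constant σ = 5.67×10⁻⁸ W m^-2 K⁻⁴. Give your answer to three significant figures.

409 K

Effective emission temperature (TOA balance): σT_e⁴ = S(1−α)/4 = 879.9 W m^-2 → T_e = 353.0 K.
For a single slab of emissivity ε, T_s⁴ = 2T_e⁴/(2−ε); thus T_s = 353.0·(1.802)^(1/4) = 408.9 K.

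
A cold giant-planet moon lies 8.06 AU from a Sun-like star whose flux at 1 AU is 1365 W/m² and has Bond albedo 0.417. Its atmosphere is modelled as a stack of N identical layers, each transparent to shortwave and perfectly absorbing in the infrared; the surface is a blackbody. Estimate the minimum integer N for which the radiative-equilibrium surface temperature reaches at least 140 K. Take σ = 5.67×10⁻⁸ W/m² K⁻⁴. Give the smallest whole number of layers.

Irradiance scales as 1/d², so S = 1365 W/m² × (1/8.06)² = 21.01 W/m².
Top-of-atmosphere balance: σT_e⁴ = S(1−α)/4 = 3.062 W/m² → T_e = 85.73 K.
T_s = (N+1)^(1/4)·T_e ≥ 140 K requires N+1 ≥ (T_s/T_e)⁴ = (140/85.73)⁴ = 7.113.
Rounding up, N = 7.

7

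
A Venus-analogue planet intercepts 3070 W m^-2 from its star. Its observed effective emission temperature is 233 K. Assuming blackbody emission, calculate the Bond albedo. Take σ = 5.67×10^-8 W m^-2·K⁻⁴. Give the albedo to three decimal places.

0.782

Rearranging the radiative balance, α = 1 − 4σT⁴/S.
σT⁴ = 167.1 W m^-2, so 4σT⁴ = 668.4 W m^-2.
1−α = 668.4/3070 = 0.2177, so α = 0.7823.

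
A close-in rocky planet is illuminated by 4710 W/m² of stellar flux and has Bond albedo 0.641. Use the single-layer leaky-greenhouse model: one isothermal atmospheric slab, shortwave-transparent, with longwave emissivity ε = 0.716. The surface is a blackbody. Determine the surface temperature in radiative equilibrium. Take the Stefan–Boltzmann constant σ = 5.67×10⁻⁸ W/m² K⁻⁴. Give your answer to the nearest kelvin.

Effective emission temperature (TOA balance): σT_e⁴ = S(1−α)/4 = 422.7 W/m² → T_e = 293.8 K.
For a single slab of emissivity ε, T_s⁴ = 2T_e⁴/(2−ε); thus T_s = 293.8·(1.558)^(1/4) = 328.3 K.

328 kelvin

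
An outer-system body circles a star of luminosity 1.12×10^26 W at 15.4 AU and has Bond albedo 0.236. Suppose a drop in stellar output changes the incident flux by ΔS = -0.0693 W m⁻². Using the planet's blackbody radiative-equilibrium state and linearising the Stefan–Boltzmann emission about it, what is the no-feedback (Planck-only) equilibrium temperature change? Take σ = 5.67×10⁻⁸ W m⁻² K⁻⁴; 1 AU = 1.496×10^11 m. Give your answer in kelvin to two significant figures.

-0.50 K

d = 15.4 × 1.496×10^11 m = 2.304×10^12 m.
Flux at the orbit: S = L/(4πd²) = 1.12×10^26/(4π·(2.30×10^12)²) = 1.679 W m⁻².
Reference equilibrium: T_e = [S(1−α)/(4σ)]^(1/4) = 48.77 K.
TOA radiative forcing: ΔF = (1−α)ΔS/4 = 0.764·(-0.0693)/4 = -0.01324 W m⁻².
Planck response: λ_P = 4σT_e³ = 4·5.67×10⁻⁸·(48.77)³ = 0.02631 W m⁻²/K.
Hence the no-feedback warming is ΔF/(4σT_e³) = -0.503 K.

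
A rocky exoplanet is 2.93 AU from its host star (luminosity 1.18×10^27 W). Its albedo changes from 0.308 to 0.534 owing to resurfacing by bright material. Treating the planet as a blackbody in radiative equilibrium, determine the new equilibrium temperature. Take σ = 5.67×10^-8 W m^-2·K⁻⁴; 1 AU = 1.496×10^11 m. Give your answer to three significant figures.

178 kelvin

Orbital distance: d = 2.93 AU = 4.383×10^11 m.
S = L/(4πd²) = 488.7 W m^-2.
New equilibrium: T₂ = [(1−0.534)·488.7/(4σ)]^(1/4) = 178.0 K.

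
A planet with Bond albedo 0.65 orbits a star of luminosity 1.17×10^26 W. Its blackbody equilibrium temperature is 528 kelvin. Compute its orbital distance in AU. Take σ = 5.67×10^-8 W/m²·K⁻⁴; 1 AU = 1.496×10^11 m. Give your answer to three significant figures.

0.0909 AU

Required flux: S = 4σT⁴/(1−α) = 50360 W/m².
From L = 4πd²S, d = √(1.17×10^26/(4π·50360)) = 1.360×10^10 m = 0.09089 AU.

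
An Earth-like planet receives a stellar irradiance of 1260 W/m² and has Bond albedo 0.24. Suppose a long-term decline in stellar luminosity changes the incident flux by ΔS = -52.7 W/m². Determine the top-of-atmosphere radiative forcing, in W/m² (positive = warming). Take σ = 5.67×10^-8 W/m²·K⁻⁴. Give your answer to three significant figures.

-10.0 W/m²

TOA radiative forcing: ΔF = (1−α)ΔS/4 = 0.76·(-52.7)/4 = -10.01 W/m².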